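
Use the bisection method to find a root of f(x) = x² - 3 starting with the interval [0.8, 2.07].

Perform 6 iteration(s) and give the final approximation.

f(x) = x² - 3
Initial interval: [0.8, 2.07]

Iteration 1:
  c_1 = (0.800000 + 2.070000)/2 = 1.435000
  f(c_1) = f(1.435000) = -0.940775
  f(a) × f(c) ≥ 0, new interval: [1.435000, 2.070000]
Iteration 2:
  c_2 = (1.435000 + 2.070000)/2 = 1.752500
  f(c_2) = f(1.752500) = 0.071256
  f(a) × f(c) < 0, new interval: [1.435000, 1.752500]
Iteration 3:
  c_3 = (1.435000 + 1.752500)/2 = 1.593750
  f(c_3) = f(1.593750) = -0.459961
  f(a) × f(c) ≥ 0, new interval: [1.593750, 1.752500]
Iteration 4:
  c_4 = (1.593750 + 1.752500)/2 = 1.673125
  f(c_4) = f(1.673125) = -0.200653
  f(a) × f(c) ≥ 0, new interval: [1.673125, 1.752500]
Iteration 5:
  c_5 = (1.673125 + 1.752500)/2 = 1.712813
  f(c_5) = f(1.712813) = -0.066273
  f(a) × f(c) ≥ 0, new interval: [1.712813, 1.752500]
Iteration 6:
  c_6 = (1.712813 + 1.752500)/2 = 1.732656
  f(c_6) = f(1.732656) = 0.002098
  f(a) × f(c) < 0, new interval: [1.712813, 1.732656]

After 6 iteration(s), the approximation is c_6 = 1.732656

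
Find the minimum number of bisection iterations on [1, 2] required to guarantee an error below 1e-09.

We need (b-a)/2^n ≤ 1e-09
(2 - 1)/2^n ≤ 1e-09
1/2^n ≤ 1e-09
2^n ≥ 1000000000
n ≥ log₂(1000000000) = 29.90
n ≥ 30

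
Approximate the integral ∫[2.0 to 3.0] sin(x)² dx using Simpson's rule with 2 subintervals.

f(x) = sin(x)²
a = 2.0, b = 3.0, n = 2
h = (b - a)/n = 0.500000

Simpson's rule: (h/3)[f(x₀) + 4f(x₁) + 2f(x₂) + ... + f(xₙ)]

x_0 = 2.0000, f(x_0) = 0.826822, coefficient = 1
x_1 = 2.5000, f(x_1) = 0.358169, coefficient = 4
x_2 = 3.0000, f(x_2) = 0.019915, coefficient = 1

I ≈ (0.500000/3) × 2.279412 = 0.379902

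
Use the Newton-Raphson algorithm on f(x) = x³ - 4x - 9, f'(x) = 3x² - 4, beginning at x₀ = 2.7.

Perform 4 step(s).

f(x) = x³ - 4x - 9
f'(x) = 3x² - 4
x₀ = 2.7

Newton-Raphson formula: x_{n+1} = x_n - f(x_n)/f'(x_n)

Iteration 1:
  f(2.700000) = -0.117000
  f'(2.700000) = 17.870000
  x_1 = 2.700000 - (-0.117000)/17.870000 = 2.706547
Iteration 2:
  f(2.706547) = 0.000348
  f'(2.706547) = 17.976195
  x_2 = 2.706547 - 0.000348/17.976195 = 2.706528
Iteration 3:
  f(2.706528) = 0.000000
  f'(2.706528) = 17.975881
  x_3 = 2.706528 - 0.000000/17.975881 = 2.706528
Iteration 4:
  f(2.706528) = 0.000000
  f'(2.706528) = 17.975881
  x_4 = 2.706528 - 0.000000/17.975881 = 2.706528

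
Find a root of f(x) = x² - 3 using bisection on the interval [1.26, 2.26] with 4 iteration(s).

f(x) = x² - 3
Initial interval: [1.26, 2.26]

Iteration 1:
  c_1 = (1.260000 + 2.260000)/2 = 1.760000
  f(c_1) = f(1.760000) = 0.097600
  f(a) × f(c) < 0, new interval: [1.260000, 1.760000]
Iteration 2:
  c_2 = (1.260000 + 1.760000)/2 = 1.510000
  f(c_2) = f(1.510000) = -0.719900
  f(a) × f(c) ≥ 0, new interval: [1.510000, 1.760000]
Iteration 3:
  c_3 = (1.510000 + 1.760000)/2 = 1.635000
  f(c_3) = f(1.635000) = -0.326775
  f(a) × f(c) ≥ 0, new interval: [1.635000, 1.760000]
Iteration 4:
  c_4 = (1.635000 + 1.760000)/2 = 1.697500
  f(c_4) = f(1.697500) = -0.118494
  f(a) × f(c) ≥ 0, new interval: [1.697500, 1.760000]

After 4 iteration(s), the approximation is c_4 = 1.697500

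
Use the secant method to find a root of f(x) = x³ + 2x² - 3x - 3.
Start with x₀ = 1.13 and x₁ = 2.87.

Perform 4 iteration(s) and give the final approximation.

f(x) = x³ + 2x² - 3x - 3
x₀ = 1.13, x₁ = 2.87

Secant formula: x_{n+1} = x_n - f(x_n)(x_n - x_{n-1})/(f(x_n) - f(x_{n-1}))

Iteration 1:
  f(1.130000) = -2.393303
  f(2.870000) = 28.503703
  x_2 = 2.870000 - 28.503703×(2.870000 - 1.130000)/(28.503703 - (-2.393303))
       = 1.264782
Iteration 2:
  f(2.870000) = 28.503703
  f(1.264782) = -1.571764
  x_3 = 1.264782 - (-1.571764)×(1.264782 - 2.870000)/(-1.571764 - 28.503703)
       = 1.348671
Iteration 3:
  f(1.264782) = -1.571764
  f(1.348671) = -0.955068
  x_4 = 1.348671 - (-0.955068)×(1.348671 - 1.264782)/(-0.955068 - (-1.571764))
       = 1.478590
Iteration 4:
  f(1.348671) = -0.955068
  f(1.478590) = 0.169223
  x_5 = 1.478590 - 0.169223×(1.478590 - 1.348671)/(0.169223 - (-0.955068))
       = 1.459035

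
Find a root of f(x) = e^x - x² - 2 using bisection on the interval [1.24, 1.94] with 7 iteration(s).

f(x) = e^x - x² - 2
Initial interval: [1.24, 1.94]

Iteration 1:
  c_1 = (1.240000 + 1.940000)/2 = 1.590000
  f(c_1) = f(1.590000) = 0.375649
  f(a) × f(c) < 0, new interval: [1.240000, 1.590000]
Iteration 2:
  c_2 = (1.240000 + 1.590000)/2 = 1.415000
  f(c_2) = f(1.415000) = 0.114261
  f(a) × f(c) < 0, new interval: [1.240000, 1.415000]
Iteration 3:
  c_3 = (1.240000 + 1.415000)/2 = 1.327500
  f(c_3) = f(1.327500) = 0.009346
  f(a) × f(c) < 0, new interval: [1.240000, 1.327500]
Iteration 4:
  c_4 = (1.240000 + 1.327500)/2 = 1.283750
  f(c_4) = f(1.283750) = -0.037862
  f(a) × f(c) ≥ 0, new interval: [1.283750, 1.327500]
Iteration 5:
  c_5 = (1.283750 + 1.327500)/2 = 1.305625
  f(c_5) = f(1.305625) = -0.014662
  f(a) × f(c) ≥ 0, new interval: [1.305625, 1.327500]
Iteration 6:
  c_6 = (1.305625 + 1.327500)/2 = 1.316563
  f(c_6) = f(1.316563) = -0.002761
  f(a) × f(c) ≥ 0, new interval: [1.316563, 1.327500]
Iteration 7:
  c_7 = (1.316563 + 1.327500)/2 = 1.322031
  f(c_7) = f(1.322031) = 0.003266
  f(a) × f(c) < 0, new interval: [1.316563, 1.322031]

After 7 iteration(s), the approximation is c_7 = 1.322031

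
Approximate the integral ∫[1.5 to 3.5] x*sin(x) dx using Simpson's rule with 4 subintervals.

f(x) = x*sin(x)
a = 1.5, b = 3.5, n = 4
h = (b - a)/n = 0.500000

Simpson's rule: (h/3)[f(x₀) + 4f(x₁) + 2f(x₂) + ... + f(xₙ)]

x_0 = 1.5000, f(x_0) = 1.496242, coefficient = 1
x_1 = 2.0000, f(x_1) = 1.818595, coefficient = 4
x_2 = 2.5000, f(x_2) = 1.496180, coefficient = 2
x_3 = 3.0000, f(x_3) = 0.423360, coefficient = 4
x_4 = 3.5000, f(x_4) = -1.227741, coefficient = 1

I ≈ (0.500000/3) × 12.228681 = 2.038114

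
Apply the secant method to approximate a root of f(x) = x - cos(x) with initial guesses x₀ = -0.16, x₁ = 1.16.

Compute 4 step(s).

f(x) = x - cos(x)
x₀ = -0.16, x₁ = 1.16

Secant formula: x_{n+1} = x_n - f(x_n)(x_n - x_{n-1})/(f(x_n) - f(x_{n-1}))

Iteration 1:
  f(-0.160000) = -1.147227
  f(1.160000) = 0.760660
  x_2 = 1.160000 - 0.760660×(1.160000 - (-0.160000))/(0.760660 - (-1.147227))
       = 0.633726
Iteration 2:
  f(1.160000) = 0.760660
  f(0.633726) = -0.172101
  x_3 = 0.633726 - (-0.172101)×(0.633726 - 1.160000)/(-0.172101 - 0.760660)
       = 0.730827
Iteration 3:
  f(0.633726) = -0.172101
  f(0.730827) = -0.013795
  x_4 = 0.730827 - (-0.013795)×(0.730827 - 0.633726)/(-0.013795 - (-0.172101))
       = 0.739289
Iteration 4:
  f(0.730827) = -0.013795
  f(0.739289) = 0.000341
  x_5 = 0.739289 - 0.000341×(0.739289 - 0.730827)/(0.000341 - (-0.013795))
       = 0.739085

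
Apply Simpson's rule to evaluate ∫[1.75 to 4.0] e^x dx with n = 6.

f(x) = e^x
a = 1.75, b = 4.0, n = 6
h = (b - a)/n = 0.375000

Simpson's rule: (h/3)[f(x₀) + 4f(x₁) + 2f(x₂) + ... + f(xₙ)]

x_0 = 1.7500, f(x_0) = 5.754603, coefficient = 1
x_1 = 2.1250, f(x_1) = 8.372897, coefficient = 4
x_2 = 2.5000, f(x_2) = 12.182494, coefficient = 2
x_3 = 2.8750, f(x_3) = 17.725424, coefficient = 4
x_4 = 3.2500, f(x_4) = 25.790340, coefficient = 2
x_5 = 3.6250, f(x_5) = 37.524723, coefficient = 4
x_6 = 4.0000, f(x_6) = 54.598150, coefficient = 1

I ≈ (0.375000/3) × 390.790600 = 48.848825
Exact value: 48.843547
Error: 0.005278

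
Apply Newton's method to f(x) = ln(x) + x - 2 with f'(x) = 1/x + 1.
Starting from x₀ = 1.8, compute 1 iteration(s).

f(x) = ln(x) + x - 2
f'(x) = 1/x + 1
x₀ = 1.8

Newton-Raphson formula: x_{n+1} = x_n - f(x_n)/f'(x_n)

Iteration 1:
  f(1.800000) = 0.387787
  f'(1.800000) = 1.555556
  x_1 = 1.800000 - 0.387787/1.555556 = 1.550709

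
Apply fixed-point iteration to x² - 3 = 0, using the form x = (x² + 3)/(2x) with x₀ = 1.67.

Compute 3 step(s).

Equation: x² - 3 = 0
Fixed-point form: x = (x² + 3)/(2x)
x₀ = 1.67

x_1 = g(1.670000) = 1.733204
x_2 = g(1.733204) = 1.732051
x_3 = g(1.732051) = 1.732051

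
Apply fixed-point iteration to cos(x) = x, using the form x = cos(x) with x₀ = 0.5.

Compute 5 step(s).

Equation: cos(x) = x
Fixed-point form: x = cos(x)
x₀ = 0.5

x_1 = g(0.500000) = 0.877583
x_2 = g(0.877583) = 0.639012
x_3 = g(0.639012) = 0.802685
x_4 = g(0.802685) = 0.694778
x_5 = g(0.694778) = 0.768196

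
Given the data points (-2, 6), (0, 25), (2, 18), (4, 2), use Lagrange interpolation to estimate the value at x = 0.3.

Lagrange interpolation formula:
P(x) = Σ yᵢ × Lᵢ(x)
where Lᵢ(x) = Π_{j≠i} (x - xⱼ)/(xᵢ - xⱼ)

L_0(0.3) = (0.3 - 0)/(-2 - 0) × (0.3 - 2)/(-2 - 2) × (0.3 - 4)/(-2 - 4) = -0.039313
L_1(0.3) = (0.3 - (-2))/(0 - (-2)) × (0.3 - 2)/(0 - 2) × (0.3 - 4)/(0 - 4) = 0.904187
L_2(0.3) = (0.3 - (-2))/(2 - (-2)) × (0.3 - 0)/(2 - 0) × (0.3 - 4)/(2 - 4) = 0.159562
L_3(0.3) = (0.3 - (-2))/(4 - (-2)) × (0.3 - 0)/(4 - 0) × (0.3 - 2)/(4 - 2) = -0.024437

P(0.3) = 6×L_0(0.3) + 25×L_1(0.3) + 18×L_2(0.3) + 2×L_3(0.3)
P(0.3) = 25.192062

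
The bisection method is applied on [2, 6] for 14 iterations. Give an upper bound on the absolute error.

Bisection error bound: |error| ≤ (b-a)/2^n
|error| ≤ (6 - 2)/2^14 = 4/2^14
|error| ≤ 0.0002441406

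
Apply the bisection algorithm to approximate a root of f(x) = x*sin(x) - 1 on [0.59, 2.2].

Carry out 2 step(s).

f(x) = x*sin(x) - 1
Initial interval: [0.59, 2.2]

Iteration 1:
  c_1 = (0.590000 + 2.200000)/2 = 1.395000
  f(c_1) = f(1.395000) = 0.373500
  f(a) × f(c) < 0, new interval: [0.590000, 1.395000]
Iteration 2:
  c_2 = (0.590000 + 1.395000)/2 = 0.992500
  f(c_2) = f(0.992500) = -0.168885
  f(a) × f(c) ≥ 0, new interval: [0.992500, 1.395000]

After 2 iteration(s), the approximation is c_2 = 0.992500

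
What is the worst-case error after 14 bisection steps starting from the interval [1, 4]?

Bisection error bound: |error| ≤ (b-a)/2^n
|error| ≤ (4 - 1)/2^14 = 3/2^14
|error| ≤ 0.0001831055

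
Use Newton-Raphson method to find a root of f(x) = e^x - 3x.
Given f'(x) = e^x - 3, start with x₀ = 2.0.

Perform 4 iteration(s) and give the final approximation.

f(x) = e^x - 3x
f'(x) = e^x - 3
x₀ = 2.0

Newton-Raphson formula: x_{n+1} = x_n - f(x_n)/f'(x_n)

Iteration 1:
  f(2.000000) = 1.389056
  f'(2.000000) = 4.389056
  x_1 = 2.000000 - 1.389056/4.389056 = 1.683518
Iteration 2:
  f(1.683518) = 0.333912
  f'(1.683518) = 2.384467
  x_2 = 1.683518 - 0.333912/2.384467 = 1.543482
Iteration 3:
  f(1.543482) = 0.050415
  f'(1.543482) = 1.680861
  x_3 = 1.543482 - 0.050415/1.680861 = 1.513489
Iteration 4:
  f(1.513489) = 0.002085
  f'(1.513489) = 1.542550
  x_4 = 1.513489 - 0.002085/1.542550 = 1.512137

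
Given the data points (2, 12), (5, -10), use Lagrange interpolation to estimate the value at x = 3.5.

Lagrange interpolation formula:
P(x) = Σ yᵢ × Lᵢ(x)
where Lᵢ(x) = Π_{j≠i} (x - xⱼ)/(xᵢ - xⱼ)

L_0(3.5) = (3.5 - 5)/(2 - 5) = 0.500000
L_1(3.5) = (3.5 - 2)/(5 - 2) = 0.500000

P(3.5) = 12×L_0(3.5) + (-10)×L_1(3.5)
P(3.5) = 1.000000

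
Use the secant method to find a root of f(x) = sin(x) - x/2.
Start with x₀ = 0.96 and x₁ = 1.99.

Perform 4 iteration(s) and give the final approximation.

f(x) = sin(x) - x/2
x₀ = 0.96, x₁ = 1.99

Secant formula: x_{n+1} = x_n - f(x_n)(x_n - x_{n-1})/(f(x_n) - f(x_{n-1}))

Iteration 1:
  f(0.960000) = 0.339192
  f(1.990000) = -0.081587
  x_2 = 1.990000 - (-0.081587)×(1.990000 - 0.960000)/(-0.081587 - 0.339192)
       = 1.790289
Iteration 2:
  f(1.990000) = -0.081587
  f(1.790289) = 0.080864
  x_3 = 1.790289 - 0.080864×(1.790289 - 1.990000)/(0.080864 - (-0.081587))
       = 1.889700
Iteration 3:
  f(1.790289) = 0.080864
  f(1.889700) = 0.004730
  x_4 = 1.889700 - 0.004730×(1.889700 - 1.790289)/(0.004730 - 0.080864)
       = 1.895876
Iteration 4:
  f(1.889700) = 0.004730
  f(1.895876) = -0.000313
  x_5 = 1.895876 - (-0.000313)×(1.895876 - 1.889700)/(-0.000313 - 0.004730)
       = 1.895493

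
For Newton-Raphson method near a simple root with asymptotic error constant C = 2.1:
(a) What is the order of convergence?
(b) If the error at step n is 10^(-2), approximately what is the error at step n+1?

(a) Newton-Raphson has quadratic (order 2) convergence near simple roots.
    This means |e_{n+1}| ≈ C|e_n|².

(b) With |e_n| = 10^(-2) and C = 2.1:
    |e_{n+1}| ≈ 2.1 × (10^(-2))² = 2.1 × 10^(-4)

(a) 2 (quadratic); (b) |e_{n+1}| ≈ 2.100e-04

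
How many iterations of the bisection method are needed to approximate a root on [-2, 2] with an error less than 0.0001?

We need (b-a)/2^n ≤ 0.0001
(2 - (-2))/2^n ≤ 0.0001
4/2^n ≤ 0.0001
2^n ≥ 40000
n ≥ log₂(40000) = 15.29
n ≥ 16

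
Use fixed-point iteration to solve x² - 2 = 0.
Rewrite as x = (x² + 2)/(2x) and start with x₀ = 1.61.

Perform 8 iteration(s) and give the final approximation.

Equation: x² - 2 = 0
Fixed-point form: x = (x² + 2)/(2x)
x₀ = 1.61

x_1 = g(1.610000) = 1.426118
x_2 = g(1.426118) = 1.414263
x_3 = g(1.414263) = 1.414214
x_4 = g(1.414214) = 1.414214
x_5 = g(1.414214) = 1.414214
x_6 = g(1.414214) = 1.414214
x_7 = g(1.414214) = 1.414214
x_8 = g(1.414214) = 1.414214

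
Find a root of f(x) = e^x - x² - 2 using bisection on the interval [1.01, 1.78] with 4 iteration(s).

f(x) = e^x - x² - 2
Initial interval: [1.01, 1.78]

Iteration 1:
  c_1 = (1.010000 + 1.780000)/2 = 1.395000
  f(c_1) = f(1.395000) = 0.088950
  f(a) × f(c) < 0, new interval: [1.010000, 1.395000]
Iteration 2:
  c_2 = (1.010000 + 1.395000)/2 = 1.202500
  f(c_2) = f(1.202500) = -0.117579
  f(a) × f(c) ≥ 0, new interval: [1.202500, 1.395000]
Iteration 3:
  c_3 = (1.202500 + 1.395000)/2 = 1.298750
  f(c_3) = f(1.298750) = -0.022039
  f(a) × f(c) ≥ 0, new interval: [1.298750, 1.395000]
Iteration 4:
  c_4 = (1.298750 + 1.395000)/2 = 1.346875
  f(c_4) = f(1.346875) = 0.031318
  f(a) × f(c) < 0, new interval: [1.298750, 1.346875]

After 4 iteration(s), the approximation is c_4 = 1.346875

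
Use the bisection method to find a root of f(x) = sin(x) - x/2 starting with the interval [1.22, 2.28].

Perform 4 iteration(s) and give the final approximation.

f(x) = sin(x) - x/2
Initial interval: [1.22, 2.28]

Iteration 1:
  c_1 = (1.220000 + 2.280000)/2 = 1.750000
  f(c_1) = f(1.750000) = 0.108986
  f(a) × f(c) ≥ 0, new interval: [1.750000, 2.280000]
Iteration 2:
  c_2 = (1.750000 + 2.280000)/2 = 2.015000
  f(c_2) = f(2.015000) = -0.104547
  f(a) × f(c) < 0, new interval: [1.750000, 2.015000]
Iteration 3:
  c_3 = (1.750000 + 2.015000)/2 = 1.882500
  f(c_3) = f(1.882500) = 0.010562
  f(a) × f(c) ≥ 0, new interval: [1.882500, 2.015000]
Iteration 4:
  c_4 = (1.882500 + 2.015000)/2 = 1.948750
  f(c_4) = f(1.948750) = -0.044953
  f(a) × f(c) < 0, new interval: [1.882500, 1.948750]

After 4 iteration(s), the approximation is c_4 = 1.948750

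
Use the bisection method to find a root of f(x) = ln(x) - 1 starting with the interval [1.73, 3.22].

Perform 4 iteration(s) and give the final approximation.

f(x) = ln(x) - 1
Initial interval: [1.73, 3.22]

Iteration 1:
  c_1 = (1.730000 + 3.220000)/2 = 2.475000
  f(c_1) = f(2.475000) = -0.093760
  f(a) × f(c) ≥ 0, new interval: [2.475000, 3.220000]
Iteration 2:
  c_2 = (2.475000 + 3.220000)/2 = 2.847500
  f(c_2) = f(2.847500) = 0.046441
  f(a) × f(c) < 0, new interval: [2.475000, 2.847500]
Iteration 3:
  c_3 = (2.475000 + 2.847500)/2 = 2.661250
  f(c_3) = f(2.661250) = -0.021204
  f(a) × f(c) ≥ 0, new interval: [2.661250, 2.847500]
Iteration 4:
  c_4 = (2.661250 + 2.847500)/2 = 2.754375
  f(c_4) = f(2.754375) = 0.013191
  f(a) × f(c) < 0, new interval: [2.661250, 2.754375]

After 4 iteration(s), the approximation is c_4 = 2.754375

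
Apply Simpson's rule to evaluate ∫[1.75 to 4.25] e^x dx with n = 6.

f(x) = e^x
a = 1.75, b = 4.25, n = 6
h = (b - a)/n = 0.416667

Simpson's rule: (h/3)[f(x₀) + 4f(x₁) + 2f(x₂) + ... + f(xₙ)]

x_0 = 1.7500, f(x_0) = 5.754603, coefficient = 1
x_1 = 2.1667, f(x_1) = 8.729138, coefficient = 4
x_2 = 2.5833, f(x_2) = 13.241202, coefficient = 2
x_3 = 3.0000, f(x_3) = 20.085537, coefficient = 4
x_4 = 3.4167, f(x_4) = 30.467687, coefficient = 2
x_5 = 3.8333, f(x_5) = 46.216336, coefficient = 4
x_6 = 4.2500, f(x_6) = 70.105412, coefficient = 1

I ≈ (0.416667/3) × 463.401838 = 64.361366
Exact value: 64.350810
Error: 0.010557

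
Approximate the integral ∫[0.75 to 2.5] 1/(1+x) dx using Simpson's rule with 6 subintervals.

f(x) = 1/(1+x)
a = 0.75, b = 2.5, n = 6
h = (b - a)/n = 0.291667

Simpson's rule: (h/3)[f(x₀) + 4f(x₁) + 2f(x₂) + ... + f(xₙ)]

x_0 = 0.7500, f(x_0) = 0.571429, coefficient = 1
x_1 = 1.0417, f(x_1) = 0.489796, coefficient = 4
x_2 = 1.3333, f(x_2) = 0.428571, coefficient = 2
x_3 = 1.6250, f(x_3) = 0.380952, coefficient = 4
x_4 = 1.9167, f(x_4) = 0.342857, coefficient = 2
x_5 = 2.2083, f(x_5) = 0.311688, coefficient = 4
x_6 = 2.5000, f(x_6) = 0.285714, coefficient = 1

I ≈ (0.291667/3) × 7.129746 = 0.693170
Exact value: 0.693147
Error: 0.000023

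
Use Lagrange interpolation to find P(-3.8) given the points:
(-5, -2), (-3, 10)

Lagrange interpolation formula:
P(x) = Σ yᵢ × Lᵢ(x)
where Lᵢ(x) = Π_{j≠i} (x - xⱼ)/(xᵢ - xⱼ)

L_0(-3.8) = (-3.8 - (-3))/(-5 - (-3)) = 0.400000
L_1(-3.8) = (-3.8 - (-5))/(-3 - (-5)) = 0.600000

P(-3.8) = (-2)×L_0(-3.8) + 10×L_1(-3.8)
P(-3.8) = 5.200000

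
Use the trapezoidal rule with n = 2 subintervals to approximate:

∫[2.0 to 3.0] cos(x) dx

f(x) = cos(x)
a = 2.0, b = 3.0, n = 2
h = (b - a)/n = 0.500000

Trapezoidal rule: (h/2)[f(x₀) + 2f(x₁) + 2f(x₂) + ... + f(xₙ)]

x_0 = 2.0000, f(x_0) = -0.416147, coefficient = 1
x_1 = 2.5000, f(x_1) = -0.801144, coefficient = 2
x_2 = 3.0000, f(x_2) = -0.989992, coefficient = 1

I ≈ (0.500000/2) × -3.008427 = -0.752107
Exact value: -0.768177
Error: 0.016071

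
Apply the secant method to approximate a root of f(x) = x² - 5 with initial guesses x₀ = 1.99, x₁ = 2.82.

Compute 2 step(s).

f(x) = x² - 5
x₀ = 1.99, x₁ = 2.82

Secant formula: x_{n+1} = x_n - f(x_n)(x_n - x_{n-1})/(f(x_n) - f(x_{n-1}))

Iteration 1:
  f(1.990000) = -1.039900
  f(2.820000) = 2.952400
  x_2 = 2.820000 - 2.952400×(2.820000 - 1.990000)/(2.952400 - (-1.039900))
       = 2.206195
Iteration 2:
  f(2.820000) = 2.952400
  f(2.206195) = -0.132702
  x_3 = 2.206195 - (-0.132702)×(2.206195 - 2.820000)/(-0.132702 - 2.952400)
       = 2.232597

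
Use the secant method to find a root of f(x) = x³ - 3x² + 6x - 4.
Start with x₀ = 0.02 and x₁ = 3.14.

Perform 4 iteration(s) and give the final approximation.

f(x) = x³ - 3x² + 6x - 4
x₀ = 0.02, x₁ = 3.14

Secant formula: x_{n+1} = x_n - f(x_n)(x_n - x_{n-1})/(f(x_n) - f(x_{n-1}))

Iteration 1:
  f(0.020000) = -3.881192
  f(3.140000) = 16.220344
  x_2 = 3.140000 - 16.220344×(3.140000 - 0.020000)/(16.220344 - (-3.881192))
       = 0.622408
Iteration 2:
  f(3.140000) = 16.220344
  f(0.622408) = -1.186613
  x_3 = 0.622408 - (-1.186613)×(0.622408 - 3.140000)/(-1.186613 - 16.220344)
       = 0.794029
Iteration 3:
  f(0.622408) = -1.186613
  f(0.794029) = -0.626651
  x_4 = 0.794029 - (-0.626651)×(0.794029 - 0.622408)/(-0.626651 - (-1.186613))
       = 0.986090
Iteration 4:
  f(0.794029) = -0.626651
  f(0.986090) = -0.041733
  x_5 = 0.986090 - (-0.041733)×(0.986090 - 0.794029)/(-0.041733 - (-0.626651))
       = 0.999793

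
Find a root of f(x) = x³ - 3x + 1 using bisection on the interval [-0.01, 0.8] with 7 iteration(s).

f(x) = x³ - 3x + 1
Initial interval: [-0.01, 0.8]

Iteration 1:
  c_1 = (-0.010000 + 0.800000)/2 = 0.395000
  f(c_1) = f(0.395000) = -0.123370
  f(a) × f(c) < 0, new interval: [-0.010000, 0.395000]
Iteration 2:
  c_2 = (-0.010000 + 0.395000)/2 = 0.192500
  f(c_2) = f(0.192500) = 0.429633
  f(a) × f(c) ≥ 0, new interval: [0.192500, 0.395000]
Iteration 3:
  c_3 = (0.192500 + 0.395000)/2 = 0.293750
  f(c_3) = f(0.293750) = 0.144097
  f(a) × f(c) ≥ 0, new interval: [0.293750, 0.395000]
Iteration 4:
  c_4 = (0.293750 + 0.395000)/2 = 0.344375
  f(c_4) = f(0.344375) = 0.007716
  f(a) × f(c) ≥ 0, new interval: [0.344375, 0.395000]
Iteration 5:
  c_5 = (0.344375 + 0.395000)/2 = 0.369688
  f(c_5) = f(0.369688) = -0.058538
  f(a) × f(c) < 0, new interval: [0.344375, 0.369688]
Iteration 6:
  c_6 = (0.344375 + 0.369688)/2 = 0.357031
  f(c_6) = f(0.357031) = -0.025583
  f(a) × f(c) < 0, new interval: [0.344375, 0.357031]
Iteration 7:
  c_7 = (0.344375 + 0.357031)/2 = 0.350703
  f(c_7) = f(0.350703) = -0.008975
  f(a) × f(c) < 0, new interval: [0.344375, 0.350703]

After 7 iteration(s), the approximation is c_7 = 0.350703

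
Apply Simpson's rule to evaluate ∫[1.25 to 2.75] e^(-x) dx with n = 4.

f(x) = e^(-x)
a = 1.25, b = 2.75, n = 4
h = (b - a)/n = 0.375000

Simpson's rule: (h/3)[f(x₀) + 4f(x₁) + 2f(x₂) + ... + f(xₙ)]

x_0 = 1.2500, f(x_0) = 0.286505, coefficient = 1
x_1 = 1.6250, f(x_1) = 0.196912, coefficient = 4
x_2 = 2.0000, f(x_2) = 0.135335, coefficient = 2
x_3 = 2.3750, f(x_3) = 0.093014, coefficient = 4
x_4 = 2.7500, f(x_4) = 0.063928, coefficient = 1

I ≈ (0.375000/3) × 1.780808 = 0.222601
Exact value: 0.222577
Error: 0.000024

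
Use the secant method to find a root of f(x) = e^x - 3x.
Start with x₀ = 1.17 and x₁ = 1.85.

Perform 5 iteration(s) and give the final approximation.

f(x) = e^x - 3x
x₀ = 1.17, x₁ = 1.85

Secant formula: x_{n+1} = x_n - f(x_n)(x_n - x_{n-1})/(f(x_n) - f(x_{n-1}))

Iteration 1:
  f(1.170000) = -0.288007
  f(1.850000) = 0.809820
  x_2 = 1.850000 - 0.809820×(1.850000 - 1.170000)/(0.809820 - (-0.288007))
       = 1.348393
Iteration 2:
  f(1.850000) = 0.809820
  f(1.348393) = -0.193947
  x_3 = 1.348393 - (-0.193947)×(1.348393 - 1.850000)/(-0.193947 - 0.809820)
       = 1.445313
Iteration 3:
  f(1.348393) = -0.193947
  f(1.445313) = -0.092758
  x_4 = 1.445313 - (-0.092758)×(1.445313 - 1.348393)/(-0.092758 - (-0.193947))
       = 1.534159
Iteration 4:
  f(1.445313) = -0.092758
  f(1.534159) = 0.034947
  x_5 = 1.534159 - 0.034947×(1.534159 - 1.445313)/(0.034947 - (-0.092758))
       = 1.509846
Iteration 5:
  f(1.534159) = 0.034947
  f(1.509846) = -0.003504
  x_6 = 1.509846 - (-0.003504)×(1.509846 - 1.534159)/(-0.003504 - 0.034947)
       = 1.512062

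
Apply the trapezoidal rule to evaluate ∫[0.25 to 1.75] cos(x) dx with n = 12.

f(x) = cos(x)
a = 0.25, b = 1.75, n = 12
h = (b - a)/n = 0.125000

Trapezoidal rule: (h/2)[f(x₀) + 2f(x₁) + 2f(x₂) + ... + f(xₙ)]

x_0 = 0.2500, f(x_0) = 0.968912, coefficient = 1
x_1 = 0.3750, f(x_1) = 0.930508, coefficient = 2
x_2 = 0.5000, f(x_2) = 0.877583, coefficient = 2
x_3 = 0.6250, f(x_3) = 0.810963, coefficient = 2
x_4 = 0.7500, f(x_4) = 0.731689, coefficient = 2
x_5 = 0.8750, f(x_5) = 0.640997, coefficient = 2
x_6 = 1.0000, f(x_6) = 0.540302, coefficient = 2
x_7 = 1.1250, f(x_7) = 0.431177, coefficient = 2
x_8 = 1.2500, f(x_8) = 0.315322, coefficient = 2
x_9 = 1.3750, f(x_9) = 0.194548, coefficient = 2
x_10 = 1.5000, f(x_10) = 0.070737, coefficient = 2
x_11 = 1.6250, f(x_11) = -0.054177, coefficient = 2
x_12 = 1.7500, f(x_12) = -0.178246, coefficient = 1

I ≈ (0.125000/2) × 11.769962 = 0.735623
Exact value: 0.736582
Error: 0.000959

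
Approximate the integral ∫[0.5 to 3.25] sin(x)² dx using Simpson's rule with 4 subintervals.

f(x) = sin(x)²
a = 0.5, b = 3.25, n = 4
h = (b - a)/n = 0.687500

Simpson's rule: (h/3)[f(x₀) + 4f(x₁) + 2f(x₂) + ... + f(xₙ)]

x_0 = 0.5000, f(x_0) = 0.229849, coefficient = 1
x_1 = 1.1875, f(x_1) = 0.860139, coefficient = 4
x_2 = 1.8750, f(x_2) = 0.910280, coefficient = 2
x_3 = 2.5625, f(x_3) = 0.299499, coefficient = 4
x_4 = 3.2500, f(x_4) = 0.011706, coefficient = 1

I ≈ (0.687500/3) × 6.700666 = 1.535569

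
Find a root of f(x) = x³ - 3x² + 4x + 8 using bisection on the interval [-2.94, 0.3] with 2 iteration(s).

f(x) = x³ - 3x² + 4x + 8
Initial interval: [-2.94, 0.3]

Iteration 1:
  c_1 = (-2.940000 + 0.300000)/2 = -1.320000
  f(c_1) = f(-1.320000) = -4.807168
  f(a) × f(c) ≥ 0, new interval: [-1.320000, 0.300000]
Iteration 2:
  c_2 = (-1.320000 + 0.300000)/2 = -0.510000
  f(c_2) = f(-0.510000) = 5.047049
  f(a) × f(c) < 0, new interval: [-1.320000, -0.510000]

After 2 iteration(s), the approximation is c_2 = -0.510000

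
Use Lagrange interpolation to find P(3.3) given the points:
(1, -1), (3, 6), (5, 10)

Lagrange interpolation formula:
P(x) = Σ yᵢ × Lᵢ(x)
where Lᵢ(x) = Π_{j≠i} (x - xⱼ)/(xᵢ - xⱼ)

L_0(3.3) = (3.3 - 3)/(1 - 3) × (3.3 - 5)/(1 - 5) = -0.063750
L_1(3.3) = (3.3 - 1)/(3 - 1) × (3.3 - 5)/(3 - 5) = 0.977500
L_2(3.3) = (3.3 - 1)/(5 - 1) × (3.3 - 3)/(5 - 3) = 0.086250

P(3.3) = (-1)×L_0(3.3) + 6×L_1(3.3) + 10×L_2(3.3)
P(3.3) = 6.791250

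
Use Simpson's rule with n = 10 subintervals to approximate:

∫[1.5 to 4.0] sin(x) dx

f(x) = sin(x)
a = 1.5, b = 4.0, n = 10
h = (b - a)/n = 0.250000

Simpson's rule: (h/3)[f(x₀) + 4f(x₁) + 2f(x₂) + ... + f(xₙ)]

x_0 = 1.5000, f(x_0) = 0.997495, coefficient = 1
x_1 = 1.7500, f(x_1) = 0.983986, coefficient = 4
x_2 = 2.0000, f(x_2) = 0.909297, coefficient = 2
x_3 = 2.2500, f(x_3) = 0.778073, coefficient = 4
x_4 = 2.5000, f(x_4) = 0.598472, coefficient = 2
x_5 = 2.7500, f(x_5) = 0.381661, coefficient = 4
x_6 = 3.0000, f(x_6) = 0.141120, coefficient = 2
x_7 = 3.2500, f(x_7) = -0.108195, coefficient = 4
x_8 = 3.5000, f(x_8) = -0.350783, coefficient = 2
x_9 = 3.7500, f(x_9) = -0.571561, coefficient = 4
x_10 = 4.0000, f(x_10) = -0.756802, coefficient = 1

I ≈ (0.250000/3) × 8.692760 = 0.724397
Exact value: 0.724381
Error: 0.000016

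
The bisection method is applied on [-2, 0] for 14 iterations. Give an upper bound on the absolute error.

Bisection error bound: |error| ≤ (b-a)/2^n
|error| ≤ (0 - (-2))/2^14 = 2/2^14
|error| ≤ 0.0001220703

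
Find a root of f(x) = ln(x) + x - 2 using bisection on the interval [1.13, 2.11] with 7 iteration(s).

f(x) = ln(x) + x - 2
Initial interval: [1.13, 2.11]

Iteration 1:
  c_1 = (1.130000 + 2.110000)/2 = 1.620000
  f(c_1) = f(1.620000) = 0.102426
  f(a) × f(c) < 0, new interval: [1.130000, 1.620000]
Iteration 2:
  c_2 = (1.130000 + 1.620000)/2 = 1.375000
  f(c_2) = f(1.375000) = -0.306546
  f(a) × f(c) ≥ 0, new interval: [1.375000, 1.620000]
Iteration 3:
  c_3 = (1.375000 + 1.620000)/2 = 1.497500
  f(c_3) = f(1.497500) = -0.098703
  f(a) × f(c) ≥ 0, new interval: [1.497500, 1.620000]
Iteration 4:
  c_4 = (1.497500 + 1.620000)/2 = 1.558750
  f(c_4) = f(1.558750) = 0.002634
  f(a) × f(c) < 0, new interval: [1.497500, 1.558750]
Iteration 5:
  c_5 = (1.497500 + 1.558750)/2 = 1.528125
  f(c_5) = f(1.528125) = -0.047834
  f(a) × f(c) ≥ 0, new interval: [1.528125, 1.558750]
Iteration 6:
  c_6 = (1.528125 + 1.558750)/2 = 1.543438
  f(c_6) = f(1.543438) = -0.022550
  f(a) × f(c) ≥ 0, new interval: [1.543438, 1.558750]
Iteration 7:
  c_7 = (1.543438 + 1.558750)/2 = 1.551094
  f(c_7) = f(1.551094) = -0.009946
  f(a) × f(c) ≥ 0, new interval: [1.551094, 1.558750]

After 7 iteration(s), the approximation is c_7 = 1.551094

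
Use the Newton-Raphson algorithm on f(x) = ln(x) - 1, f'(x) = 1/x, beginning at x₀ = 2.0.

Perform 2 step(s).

f(x) = ln(x) - 1
f'(x) = 1/x
x₀ = 2.0

Newton-Raphson formula: x_{n+1} = x_n - f(x_n)/f'(x_n)

Iteration 1:
  f(2.000000) = -0.306853
  f'(2.000000) = 0.500000
  x_1 = 2.000000 - (-0.306853)/0.500000 = 2.613706
Iteration 2:
  f(2.613706) = -0.039231
  f'(2.613706) = 0.382599
  x_2 = 2.613706 - (-0.039231)/0.382599 = 2.716244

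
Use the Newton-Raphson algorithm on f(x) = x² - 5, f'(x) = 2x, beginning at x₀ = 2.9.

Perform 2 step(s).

f(x) = x² - 5
f'(x) = 2x
x₀ = 2.9

Newton-Raphson formula: x_{n+1} = x_n - f(x_n)/f'(x_n)

Iteration 1:
  f(2.900000) = 3.410000
  f'(2.900000) = 5.800000
  x_1 = 2.900000 - 3.410000/5.800000 = 2.312069
Iteration 2:
  f(2.312069) = 0.345663
  f'(2.312069) = 4.624138
  x_2 = 2.312069 - 0.345663/4.624138 = 2.237317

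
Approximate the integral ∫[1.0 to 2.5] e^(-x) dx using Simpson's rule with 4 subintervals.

f(x) = e^(-x)
a = 1.0, b = 2.5, n = 4
h = (b - a)/n = 0.375000

Simpson's rule: (h/3)[f(x₀) + 4f(x₁) + 2f(x₂) + ... + f(xₙ)]

x_0 = 1.0000, f(x_0) = 0.367879, coefficient = 1
x_1 = 1.3750, f(x_1) = 0.252840, coefficient = 4
x_2 = 1.7500, f(x_2) = 0.173774, coefficient = 2
x_3 = 2.1250, f(x_3) = 0.119433, coefficient = 4
x_4 = 2.5000, f(x_4) = 0.082085, coefficient = 1

I ≈ (0.375000/3) × 2.286603 = 0.285825
Exact value: 0.285794
Error: 0.000031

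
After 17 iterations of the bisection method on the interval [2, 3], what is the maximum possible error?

Bisection error bound: |error| ≤ (b-a)/2^n
|error| ≤ (3 - 2)/2^17 = 1/2^17
|error| ≤ 0.0000076294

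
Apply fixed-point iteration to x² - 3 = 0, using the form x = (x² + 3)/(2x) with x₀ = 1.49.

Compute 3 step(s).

Equation: x² - 3 = 0
Fixed-point form: x = (x² + 3)/(2x)
x₀ = 1.49

x_1 = g(1.490000) = 1.751711
x_2 = g(1.751711) = 1.732161
x_3 = g(1.732161) = 1.732051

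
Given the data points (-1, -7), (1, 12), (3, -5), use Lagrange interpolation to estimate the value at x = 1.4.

Lagrange interpolation formula:
P(x) = Σ yᵢ × Lᵢ(x)
where Lᵢ(x) = Π_{j≠i} (x - xⱼ)/(xᵢ - xⱼ)

L_0(1.4) = (1.4 - 1)/(-1 - 1) × (1.4 - 3)/(-1 - 3) = -0.080000
L_1(1.4) = (1.4 - (-1))/(1 - (-1)) × (1.4 - 3)/(1 - 3) = 0.960000
L_2(1.4) = (1.4 - (-1))/(3 - (-1)) × (1.4 - 1)/(3 - 1) = 0.120000

P(1.4) = (-7)×L_0(1.4) + 12×L_1(1.4) + (-5)×L_2(1.4)
P(1.4) = 11.480000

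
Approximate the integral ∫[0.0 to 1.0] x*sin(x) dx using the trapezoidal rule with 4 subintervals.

f(x) = x*sin(x)
a = 0.0, b = 1.0, n = 4
h = (b - a)/n = 0.250000

Trapezoidal rule: (h/2)[f(x₀) + 2f(x₁) + 2f(x₂) + ... + f(xₙ)]

x_0 = 0.0000, f(x_0) = 0.000000, coefficient = 1
x_1 = 0.2500, f(x_1) = 0.061851, coefficient = 2
x_2 = 0.5000, f(x_2) = 0.239713, coefficient = 2
x_3 = 0.7500, f(x_3) = 0.511229, coefficient = 2
x_4 = 1.0000, f(x_4) = 0.841471, coefficient = 1

I ≈ (0.250000/2) × 2.467057 = 0.308382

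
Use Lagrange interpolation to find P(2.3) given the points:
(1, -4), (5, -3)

Lagrange interpolation formula:
P(x) = Σ yᵢ × Lᵢ(x)
where Lᵢ(x) = Π_{j≠i} (x - xⱼ)/(xᵢ - xⱼ)

L_0(2.3) = (2.3 - 5)/(1 - 5) = 0.675000
L_1(2.3) = (2.3 - 1)/(5 - 1) = 0.325000

P(2.3) = (-4)×L_0(2.3) + (-3)×L_1(2.3)
P(2.3) = -3.675000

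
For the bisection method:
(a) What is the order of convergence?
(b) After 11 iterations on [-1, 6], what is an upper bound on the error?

(a) Bisection has linear (order 1) convergence; the error is halved each step.

(b) Error bound = (b-a)/2^n = (6 - (-1))/2^{11}
    = 7/2^{11}

(a) 1 (linear); (b) error ≤ 3.42e-03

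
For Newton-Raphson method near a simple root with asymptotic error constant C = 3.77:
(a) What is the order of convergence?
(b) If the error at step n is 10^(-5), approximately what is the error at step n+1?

(a) Newton-Raphson has quadratic (order 2) convergence near simple roots.
    This means |e_{n+1}| ≈ C|e_n|².

(b) With |e_n| = 10^(-5) and C = 3.77:
    |e_{n+1}| ≈ 3.77 × (10^(-5))² = 3.77 × 10^(-10)

(a) 2 (quadratic); (b) |e_{n+1}| ≈ 3.770e-10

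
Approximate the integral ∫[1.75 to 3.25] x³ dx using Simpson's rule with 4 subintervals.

f(x) = x³
a = 1.75, b = 3.25, n = 4
h = (b - a)/n = 0.375000

Simpson's rule: (h/3)[f(x₀) + 4f(x₁) + 2f(x₂) + ... + f(xₙ)]

x_0 = 1.7500, f(x_0) = 5.359375, coefficient = 1
x_1 = 2.1250, f(x_1) = 9.595703, coefficient = 4
x_2 = 2.5000, f(x_2) = 15.625000, coefficient = 2
x_3 = 2.8750, f(x_3) = 23.763672, coefficient = 4
x_4 = 3.2500, f(x_4) = 34.328125, coefficient = 1

I ≈ (0.375000/3) × 204.375000 = 25.546875
Exact value: 25.546875
Error: 0.000000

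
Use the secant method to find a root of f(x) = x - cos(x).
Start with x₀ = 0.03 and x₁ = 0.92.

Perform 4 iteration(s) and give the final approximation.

f(x) = x - cos(x)
x₀ = 0.03, x₁ = 0.92

Secant formula: x_{n+1} = x_n - f(x_n)(x_n - x_{n-1})/(f(x_n) - f(x_{n-1}))

Iteration 1:
  f(0.030000) = -0.969550
  f(0.920000) = 0.314180
  x_2 = 0.920000 - 0.314180×(0.920000 - 0.030000)/(0.314180 - (-0.969550))
       = 0.702182
Iteration 2:
  f(0.920000) = 0.314180
  f(0.702182) = -0.061253
  x_3 = 0.702182 - (-0.061253)×(0.702182 - 0.920000)/(-0.061253 - 0.314180)
       = 0.737719
Iteration 3:
  f(0.702182) = -0.061253
  f(0.737719) = -0.002285
  x_4 = 0.737719 - (-0.002285)×(0.737719 - 0.702182)/(-0.002285 - (-0.061253))
       = 0.739096
Iteration 4:
  f(0.737719) = -0.002285
  f(0.739096) = 0.000019
  x_5 = 0.739096 - 0.000019×(0.739096 - 0.737719)/(0.000019 - (-0.002285))
       = 0.739085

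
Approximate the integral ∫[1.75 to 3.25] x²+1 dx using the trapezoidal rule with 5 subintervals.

f(x) = x²+1
a = 1.75, b = 3.25, n = 5
h = (b - a)/n = 0.300000

Trapezoidal rule: (h/2)[f(x₀) + 2f(x₁) + 2f(x₂) + ... + f(xₙ)]

x_0 = 1.7500, f(x_0) = 4.062500, coefficient = 1
x_1 = 2.0500, f(x_1) = 5.202500, coefficient = 2
x_2 = 2.3500, f(x_2) = 6.522500, coefficient = 2
x_3 = 2.6500, f(x_3) = 8.022500, coefficient = 2
x_4 = 2.9500, f(x_4) = 9.702500, coefficient = 2
x_5 = 3.2500, f(x_5) = 11.562500, coefficient = 1

I ≈ (0.300000/2) × 74.525000 = 11.178750
Exact value: 11.156250
Error: 0.022500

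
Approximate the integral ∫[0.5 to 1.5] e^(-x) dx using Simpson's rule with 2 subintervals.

f(x) = e^(-x)
a = 0.5, b = 1.5, n = 2
h = (b - a)/n = 0.500000

Simpson's rule: (h/3)[f(x₀) + 4f(x₁) + 2f(x₂) + ... + f(xₙ)]

x_0 = 0.5000, f(x_0) = 0.606531, coefficient = 1
x_1 = 1.0000, f(x_1) = 0.367879, coefficient = 4
x_2 = 1.5000, f(x_2) = 0.223130, coefficient = 1

I ≈ (0.500000/3) × 2.301179 = 0.383530
Exact value: 0.383400
Error: 0.000129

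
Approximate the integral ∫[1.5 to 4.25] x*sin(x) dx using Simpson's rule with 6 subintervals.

f(x) = x*sin(x)
a = 1.5, b = 4.25, n = 6
h = (b - a)/n = 0.458333

Simpson's rule: (h/3)[f(x₀) + 4f(x₁) + 2f(x₂) + ... + f(xₙ)]

x_0 = 1.5000, f(x_0) = 1.496242, coefficient = 1
x_1 = 1.9583, f(x_1) = 1.813109, coefficient = 4
x_2 = 2.4167, f(x_2) = 1.602443, coefficient = 2
x_3 = 2.8750, f(x_3) = 0.757407, coefficient = 4
x_4 = 3.3333, f(x_4) = -0.635227, coefficient = 2
x_5 = 3.7917, f(x_5) = -2.294889, coefficient = 4
x_6 = 4.2500, f(x_6) = -3.803705, coefficient = 1

I ≈ (0.458333/3) × 0.729480 = 0.111448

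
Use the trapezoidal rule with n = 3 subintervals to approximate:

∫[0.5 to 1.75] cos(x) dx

f(x) = cos(x)
a = 0.5, b = 1.75, n = 3
h = (b - a)/n = 0.416667

Trapezoidal rule: (h/2)[f(x₀) + 2f(x₁) + 2f(x₂) + ... + f(xₙ)]

x_0 = 0.5000, f(x_0) = 0.877583, coefficient = 1
x_1 = 0.9167, f(x_1) = 0.608469, coefficient = 2
x_2 = 1.3333, f(x_2) = 0.235238, coefficient = 2
x_3 = 1.7500, f(x_3) = -0.178246, coefficient = 1

I ≈ (0.416667/2) × 2.386749 = 0.497239
Exact value: 0.504560
Error: 0.007321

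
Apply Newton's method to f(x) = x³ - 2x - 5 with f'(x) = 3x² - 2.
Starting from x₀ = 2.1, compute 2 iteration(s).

f(x) = x³ - 2x - 5
f'(x) = 3x² - 2
x₀ = 2.1

Newton-Raphson formula: x_{n+1} = x_n - f(x_n)/f'(x_n)

Iteration 1:
  f(2.100000) = 0.061000
  f'(2.100000) = 11.230000
  x_1 = 2.100000 - 0.061000/11.230000 = 2.094568
Iteration 2:
  f(2.094568) = 0.000186
  f'(2.094568) = 11.161647
  x_2 = 2.094568 - 0.000186/11.161647 = 2.094551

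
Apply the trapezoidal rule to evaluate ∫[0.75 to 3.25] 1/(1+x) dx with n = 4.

f(x) = 1/(1+x)
a = 0.75, b = 3.25, n = 4
h = (b - a)/n = 0.625000

Trapezoidal rule: (h/2)[f(x₀) + 2f(x₁) + 2f(x₂) + ... + f(xₙ)]

x_0 = 0.7500, f(x_0) = 0.571429, coefficient = 1
x_1 = 1.3750, f(x_1) = 0.421053, coefficient = 2
x_2 = 2.0000, f(x_2) = 0.333333, coefficient = 2
x_3 = 2.6250, f(x_3) = 0.275862, coefficient = 2
x_4 = 3.2500, f(x_4) = 0.235294, coefficient = 1

I ≈ (0.625000/2) × 2.867219 = 0.896006
Exact value: 0.887303
Error: 0.008703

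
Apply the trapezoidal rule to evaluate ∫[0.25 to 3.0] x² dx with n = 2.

f(x) = x²
a = 0.25, b = 3.0, n = 2
h = (b - a)/n = 1.375000

Trapezoidal rule: (h/2)[f(x₀) + 2f(x₁) + 2f(x₂) + ... + f(xₙ)]

x_0 = 0.2500, f(x_0) = 0.062500, coefficient = 1
x_1 = 1.6250, f(x_1) = 2.640625, coefficient = 2
x_2 = 3.0000, f(x_2) = 9.000000, coefficient = 1

I ≈ (1.375000/2) × 14.343750 = 9.861328
Exact value: 8.994792
Error: 0.866536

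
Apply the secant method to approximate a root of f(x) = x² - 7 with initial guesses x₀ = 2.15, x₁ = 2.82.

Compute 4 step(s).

f(x) = x² - 7
x₀ = 2.15, x₁ = 2.82

Secant formula: x_{n+1} = x_n - f(x_n)(x_n - x_{n-1})/(f(x_n) - f(x_{n-1}))

Iteration 1:
  f(2.150000) = -2.377500
  f(2.820000) = 0.952400
  x_2 = 2.820000 - 0.952400×(2.820000 - 2.150000)/(0.952400 - (-2.377500))
       = 2.628370
Iteration 2:
  f(2.820000) = 0.952400
  f(2.628370) = -0.091670
  x_3 = 2.628370 - (-0.091670)×(2.628370 - 2.820000)/(-0.091670 - 0.952400)
       = 2.645195
Iteration 3:
  f(2.628370) = -0.091670
  f(2.645195) = -0.002941
  x_4 = 2.645195 - (-0.002941)×(2.645195 - 2.628370)/(-0.002941 - (-0.091670))
       = 2.645753
Iteration 4:
  f(2.645195) = -0.002941
  f(2.645753) = 0.000010
  x_5 = 2.645753 - 0.000010×(2.645753 - 2.645195)/(0.000010 - (-0.002941))
       = 2.645751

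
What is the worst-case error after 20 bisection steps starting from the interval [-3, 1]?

Bisection error bound: |error| ≤ (b-a)/2^n
|error| ≤ (1 - (-3))/2^20 = 4/2^20
|error| ≤ 0.0000038147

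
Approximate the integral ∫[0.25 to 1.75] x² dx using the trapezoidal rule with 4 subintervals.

f(x) = x²
a = 0.25, b = 1.75, n = 4
h = (b - a)/n = 0.375000

Trapezoidal rule: (h/2)[f(x₀) + 2f(x₁) + 2f(x₂) + ... + f(xₙ)]

x_0 = 0.2500, f(x_0) = 0.062500, coefficient = 1
x_1 = 0.6250, f(x_1) = 0.390625, coefficient = 2
x_2 = 1.0000, f(x_2) = 1.000000, coefficient = 2
x_3 = 1.3750, f(x_3) = 1.890625, coefficient = 2
x_4 = 1.7500, f(x_4) = 3.062500, coefficient = 1

I ≈ (0.375000/2) × 9.687500 = 1.816406
Exact value: 1.781250
Error: 0.035156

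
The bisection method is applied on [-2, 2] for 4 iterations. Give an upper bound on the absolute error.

Bisection error bound: |error| ≤ (b-a)/2^n
|error| ≤ (2 - (-2))/2^4 = 4/2^4
|error| ≤ 0.2500000000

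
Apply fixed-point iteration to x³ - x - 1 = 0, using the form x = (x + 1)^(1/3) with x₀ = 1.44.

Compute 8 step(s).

Equation: x³ - x - 1 = 0
Fixed-point form: x = (x + 1)^(1/3)
x₀ = 1.44

x_1 = g(1.440000) = 1.346263
x_2 = g(1.346263) = 1.328798
x_3 = g(1.328798) = 1.325492
x_4 = g(1.325492) = 1.324865
x_5 = g(1.324865) = 1.324746
x_6 = g(1.324746) = 1.324723
x_7 = g(1.324723) = 1.324719
x_8 = g(1.324719) = 1.324718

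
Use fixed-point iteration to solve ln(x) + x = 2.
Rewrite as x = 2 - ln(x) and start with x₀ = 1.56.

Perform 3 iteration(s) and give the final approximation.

Equation: ln(x) + x = 2
Fixed-point form: x = 2 - ln(x)
x₀ = 1.56

x_1 = g(1.560000) = 1.555314
x_2 = g(1.555314) = 1.558322
x_3 = g(1.558322) = 1.556390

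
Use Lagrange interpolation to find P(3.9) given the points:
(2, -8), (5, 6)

Lagrange interpolation formula:
P(x) = Σ yᵢ × Lᵢ(x)
where Lᵢ(x) = Π_{j≠i} (x - xⱼ)/(xᵢ - xⱼ)

L_0(3.9) = (3.9 - 5)/(2 - 5) = 0.366667
L_1(3.9) = (3.9 - 2)/(5 - 2) = 0.633333

P(3.9) = (-8)×L_0(3.9) + 6×L_1(3.9)
P(3.9) = 0.866667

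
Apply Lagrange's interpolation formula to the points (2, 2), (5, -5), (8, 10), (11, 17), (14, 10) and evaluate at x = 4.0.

Lagrange interpolation formula:
P(x) = Σ yᵢ × Lᵢ(x)
where Lᵢ(x) = Π_{j≠i} (x - xⱼ)/(xᵢ - xⱼ)

L_0(4.0) = (4.0 - 5)/(2 - 5) × (4.0 - 8)/(2 - 8) × (4.0 - 11)/(2 - 11) × (4.0 - 14)/(2 - 14) = 0.144033
L_1(4.0) = (4.0 - 2)/(5 - 2) × (4.0 - 8)/(5 - 8) × (4.0 - 11)/(5 - 11) × (4.0 - 14)/(5 - 14) = 1.152263
L_2(4.0) = (4.0 - 2)/(8 - 2) × (4.0 - 5)/(8 - 5) × (4.0 - 11)/(8 - 11) × (4.0 - 14)/(8 - 14) = -0.432099
L_3(4.0) = (4.0 - 2)/(11 - 2) × (4.0 - 5)/(11 - 5) × (4.0 - 8)/(11 - 8) × (4.0 - 14)/(11 - 14) = 0.164609
L_4(4.0) = (4.0 - 2)/(14 - 2) × (4.0 - 5)/(14 - 5) × (4.0 - 8)/(14 - 8) × (4.0 - 11)/(14 - 11) = -0.028807

P(4.0) = 2×L_0(4.0) + (-5)×L_1(4.0) + 10×L_2(4.0) + 17×L_3(4.0) + 10×L_4(4.0)
P(4.0) = -7.283951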